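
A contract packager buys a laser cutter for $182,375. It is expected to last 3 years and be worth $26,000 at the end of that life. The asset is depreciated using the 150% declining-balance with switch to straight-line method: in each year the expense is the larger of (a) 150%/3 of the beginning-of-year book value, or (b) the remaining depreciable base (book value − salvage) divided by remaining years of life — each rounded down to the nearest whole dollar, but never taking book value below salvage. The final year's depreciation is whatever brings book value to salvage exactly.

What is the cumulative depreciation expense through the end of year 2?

$136,781

Depreciable base = $182,375 − $26,000 = $156,375.
Year 1: DB = ⌊$182,375 × 150%/3⌋ = $91,187; SL = ⌊$156,375/3⌋ = $52,125 → take DB $91,187. Book value $91,188.
Year 2: DB = ⌊$91,188 × 150%/3⌋ = $45,594; SL = ⌊$65,188/2⌋ = $32,594 → take DB $45,594. Book value $45,594.
Accumulated through year 2 = $182,375 − $45,594 = $136,781.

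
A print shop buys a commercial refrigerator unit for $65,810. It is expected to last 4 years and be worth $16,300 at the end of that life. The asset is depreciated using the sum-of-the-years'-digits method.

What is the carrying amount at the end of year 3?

Depreciable base = $65,810 − $16,300 = $49,510.
Sum of the years' digits = 4+3+2+1 = 10.
Year 1: $49,510 × 4/10 = $19,804. Book value $46,006.
Year 2: $49,510 × 3/10 = $14,853. Book value $31,153.
Year 3: $49,510 × 2/10 = $9,902. Book value $21,251.

$21,251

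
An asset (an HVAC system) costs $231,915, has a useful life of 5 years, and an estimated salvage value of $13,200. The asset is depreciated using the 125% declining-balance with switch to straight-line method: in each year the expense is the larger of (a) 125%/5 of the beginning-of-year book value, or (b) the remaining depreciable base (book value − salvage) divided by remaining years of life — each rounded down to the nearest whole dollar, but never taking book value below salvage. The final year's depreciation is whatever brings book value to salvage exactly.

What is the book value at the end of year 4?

$52,285

Depreciable base = $231,915 − $13,200 = $218,715.
Year 1: DB = ⌊$231,915 × 125%/5⌋ = $57,978; SL = ⌊$218,715/5⌋ = $43,743 → take DB $57,978. Book value $173,937.
Year 2: DB = ⌊$173,937 × 125%/5⌋ = $43,484; SL = ⌊$160,737/4⌋ = $40,184 → take DB $43,484. Book value $130,453.
Year 3: DB = ⌊$130,453 × 125%/5⌋ = $32,613; SL = ⌊$117,253/3⌋ = $39,084 → take SL $39,084. Book value $91,369.
Year 4: DB = ⌊$91,369 × 125%/5⌋ = $22,842; SL = ⌊$78,169/2⌋ = $39,084 → take SL $39,084. Book value $52,285.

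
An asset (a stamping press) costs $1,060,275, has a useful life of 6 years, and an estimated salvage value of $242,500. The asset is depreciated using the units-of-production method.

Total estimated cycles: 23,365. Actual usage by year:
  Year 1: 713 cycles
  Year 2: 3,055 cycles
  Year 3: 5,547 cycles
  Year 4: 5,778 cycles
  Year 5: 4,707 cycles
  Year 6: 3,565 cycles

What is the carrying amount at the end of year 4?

$532,020

Depreciable base = $1,060,275 − $242,500 = $817,775.
Rate = $817,775 / 23,365 cycles = $35 per cycle.
Year 1: 713 × $35 = $24,955. Book value $1,035,320.
Year 2: 3,055 × $35 = $106,925. Book value $928,395.
Year 3: 5,547 × $35 = $194,145. Book value $734,250.
Year 4: 5,778 × $35 = $202,230. Book value $532,020.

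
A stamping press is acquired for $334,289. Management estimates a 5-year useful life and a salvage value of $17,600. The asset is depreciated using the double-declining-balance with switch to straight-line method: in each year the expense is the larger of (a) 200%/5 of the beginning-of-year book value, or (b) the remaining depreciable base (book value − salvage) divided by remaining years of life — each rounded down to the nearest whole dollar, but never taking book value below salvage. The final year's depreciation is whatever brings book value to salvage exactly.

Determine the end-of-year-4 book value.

$43,325

Depreciable base = $334,289 − $17,600 = $316,689.
Year 1: DB = ⌊$334,289 × 200%/5⌋ = $133,715; SL = ⌊$316,689/5⌋ = $63,337 → take DB $133,715. Book value $200,574.
Year 2: DB = ⌊$200,574 × 200%/5⌋ = $80,229; SL = ⌊$182,974/4⌋ = $45,743 → take DB $80,229. Book value $120,345.
Year 3: DB = ⌊$120,345 × 200%/5⌋ = $48,138; SL = ⌊$102,745/3⌋ = $34,248 → take DB $48,138. Book value $72,207.
Year 4: DB = ⌊$72,207 × 200%/5⌋ = $28,882; SL = ⌊$54,607/2⌋ = $27,303 → take DB $28,882. Book value $43,325.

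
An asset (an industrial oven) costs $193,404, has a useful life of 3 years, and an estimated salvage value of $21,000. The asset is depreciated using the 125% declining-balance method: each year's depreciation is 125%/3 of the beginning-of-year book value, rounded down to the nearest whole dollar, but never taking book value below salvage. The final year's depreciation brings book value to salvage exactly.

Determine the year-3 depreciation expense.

$44,812

Depreciable base = $193,404 − $21,000 = $172,404.
Year 1: ⌊$193,404 × 125%/3⌋ = $80,585. Book value $112,819.
Year 2: ⌊$112,819 × 125%/3⌋ = $47,007. Book value $65,812.
Year 3 (final): $65,812 − $21,000 = $44,812. Book value $21,000.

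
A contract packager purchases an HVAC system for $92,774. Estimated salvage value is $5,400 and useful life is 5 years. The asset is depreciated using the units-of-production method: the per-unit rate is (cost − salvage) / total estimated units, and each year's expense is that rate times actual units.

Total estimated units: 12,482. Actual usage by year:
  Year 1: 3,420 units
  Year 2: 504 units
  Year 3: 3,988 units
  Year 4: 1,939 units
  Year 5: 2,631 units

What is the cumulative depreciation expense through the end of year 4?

Depreciable base = $92,774 − $5,400 = $87,374.
Rate = $87,374 / 12,482 units = $7 per unit.
Year 1: 3,420 × $7 = $23,940. Book value $68,834.
Year 2: 504 × $7 = $3,528. Book value $65,306.
Year 3: 3,988 × $7 = $27,916. Book value $37,390.
Year 4: 1,939 × $7 = $13,573. Book value $23,817.
Accumulated through year 4 = $92,774 − $23,817 = $68,957.

$68,957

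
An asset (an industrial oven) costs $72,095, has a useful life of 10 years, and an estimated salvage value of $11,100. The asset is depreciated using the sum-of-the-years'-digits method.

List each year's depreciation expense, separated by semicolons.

Depreciable base = $72,095 − $11,100 = $60,995.
Sum of the years' digits = 10+9+8+7+6+5+4+3+2+1 = 55.
Year 1: $60,995 × 10/55 = $11,090. Book value $61,005.
Year 2: $60,995 × 9/55 = $9,981. Book value $51,024.
Year 3: $60,995 × 8/55 = $8,872. Book value $42,152.
Year 4: $60,995 × 7/55 = $7,763. Book value $34,389.
Year 5: $60,995 × 6/55 = $6,654. Book value $27,735.
Year 6: $60,995 × 5/55 = $5,545. Book value $22,190.
Year 7: $60,995 × 4/55 = $4,436. Book value $17,754.
Year 8: $60,995 × 3/55 = $3,327. Book value $14,427.
Year 9: $60,995 × 2/55 = $2,218. Book value $12,209.
Year 10: $60,995 × 1/55 = $1,109. Book value $11,100.

$11,090; $9,981; $8,872; $7,763; $6,654; $5,545; $4,436; $3,327; $2,218; $1,109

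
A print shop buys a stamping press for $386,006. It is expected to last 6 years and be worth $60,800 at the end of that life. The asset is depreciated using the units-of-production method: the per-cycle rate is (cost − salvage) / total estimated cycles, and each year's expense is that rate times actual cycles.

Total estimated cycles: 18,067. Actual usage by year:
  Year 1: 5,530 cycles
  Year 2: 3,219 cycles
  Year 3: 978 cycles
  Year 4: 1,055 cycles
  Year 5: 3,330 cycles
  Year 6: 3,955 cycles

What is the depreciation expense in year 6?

$71,190

Depreciable base = $386,006 − $60,800 = $325,206.
Rate = $325,206 / 18,067 cycles = $18 per cycle.
Year 1: 5,530 × $18 = $99,540. Book value $286,466.
Year 2: 3,219 × $18 = $57,942. Book value $228,524.
Year 3: 978 × $18 = $17,604. Book value $210,920.
Year 4: 1,055 × $18 = $18,990. Book value $191,930.
Year 5: 3,330 × $18 = $59,940. Book value $131,990.
Year 6: 3,955 × $18 = $71,190. Book value $60,800.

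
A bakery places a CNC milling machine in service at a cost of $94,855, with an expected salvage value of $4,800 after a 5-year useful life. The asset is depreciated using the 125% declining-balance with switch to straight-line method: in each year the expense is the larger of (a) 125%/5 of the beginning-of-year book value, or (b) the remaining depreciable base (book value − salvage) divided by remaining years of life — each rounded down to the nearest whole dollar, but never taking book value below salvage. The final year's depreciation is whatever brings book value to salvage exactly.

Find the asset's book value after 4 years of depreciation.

$20,986

Depreciable base = $94,855 − $4,800 = $90,055.
Year 1: DB = ⌊$94,855 × 125%/5⌋ = $23,713; SL = ⌊$90,055/5⌋ = $18,011 → take DB $23,713. Book value $71,142.
Year 2: DB = ⌊$71,142 × 125%/5⌋ = $17,785; SL = ⌊$66,342/4⌋ = $16,585 → take DB $17,785. Book value $53,357.
Year 3: DB = ⌊$53,357 × 125%/5⌋ = $13,339; SL = ⌊$48,557/3⌋ = $16,185 → take SL $16,185. Book value $37,172.
Year 4: DB = ⌊$37,172 × 125%/5⌋ = $9,293; SL = ⌊$32,372/2⌋ = $16,186 → take SL $16,186. Book value $20,986.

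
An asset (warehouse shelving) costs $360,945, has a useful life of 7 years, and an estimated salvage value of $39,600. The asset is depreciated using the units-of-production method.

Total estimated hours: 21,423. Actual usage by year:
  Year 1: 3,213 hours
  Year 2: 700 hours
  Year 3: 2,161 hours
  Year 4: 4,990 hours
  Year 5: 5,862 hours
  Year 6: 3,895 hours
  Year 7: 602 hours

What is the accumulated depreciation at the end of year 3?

Depreciable base = $360,945 − $39,600 = $321,345.
Rate = $321,345 / 21,423 hours = $15 per hour.
Year 1: 3,213 × $15 = $48,195. Book value $312,750.
Year 2: 700 × $15 = $10,500. Book value $302,250.
Year 3: 2,161 × $15 = $32,415. Book value $269,835.
Accumulated through year 3 = $360,945 − $269,835 = $91,110.

$91,110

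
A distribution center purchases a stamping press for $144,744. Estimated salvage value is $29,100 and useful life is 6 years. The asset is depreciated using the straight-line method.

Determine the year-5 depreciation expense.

Depreciable base = $144,744 − $29,100 = $115,644.
Annual expense = $115,644 / 6 = $19,274.

$19,274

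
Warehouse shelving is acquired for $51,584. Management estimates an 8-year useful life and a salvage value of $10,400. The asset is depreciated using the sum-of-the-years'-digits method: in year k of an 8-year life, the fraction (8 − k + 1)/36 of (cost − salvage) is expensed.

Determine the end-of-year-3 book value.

Depreciable base = $51,584 − $10,400 = $41,184.
Sum of the years' digits = 8+7+6+5+4+3+2+1 = 36.
Year 1: $41,184 × 8/36 = $9,152. Book value $42,432.
Year 2: $41,184 × 7/36 = $8,008. Book value $34,424.
Year 3: $41,184 × 6/36 = $6,864. Book value $27,560.

$27,560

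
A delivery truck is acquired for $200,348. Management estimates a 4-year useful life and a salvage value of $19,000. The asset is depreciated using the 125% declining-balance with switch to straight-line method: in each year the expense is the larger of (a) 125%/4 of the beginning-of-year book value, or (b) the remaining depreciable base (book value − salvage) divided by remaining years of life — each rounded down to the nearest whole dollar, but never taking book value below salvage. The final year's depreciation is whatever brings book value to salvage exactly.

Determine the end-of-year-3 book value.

Depreciable base = $200,348 − $19,000 = $181,348.
Year 1: DB = ⌊$200,348 × 125%/4⌋ = $62,608; SL = ⌊$181,348/4⌋ = $45,337 → take DB $62,608. Book value $137,740.
Year 2: DB = ⌊$137,740 × 125%/4⌋ = $43,043; SL = ⌊$118,740/3⌋ = $39,580 → take DB $43,043. Book value $94,697.
Year 3: DB = ⌊$94,697 × 125%/4⌋ = $29,592; SL = ⌊$75,697/2⌋ = $37,848 → take SL $37,848. Book value $56,849.

$56,849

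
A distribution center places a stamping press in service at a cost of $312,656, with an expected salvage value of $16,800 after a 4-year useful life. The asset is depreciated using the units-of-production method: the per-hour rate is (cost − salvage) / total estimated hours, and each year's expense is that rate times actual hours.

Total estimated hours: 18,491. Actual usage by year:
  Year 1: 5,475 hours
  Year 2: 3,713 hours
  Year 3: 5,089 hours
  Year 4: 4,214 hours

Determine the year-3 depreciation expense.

$81,424

Depreciable base = $312,656 − $16,800 = $295,856.
Rate = $295,856 / 18,491 hours = $16 per hour.
Year 1: 5,475 × $16 = $87,600. Book value $225,056.
Year 2: 3,713 × $16 = $59,408. Book value $165,648.
Year 3: 5,089 × $16 = $81,424. Book value $84,224.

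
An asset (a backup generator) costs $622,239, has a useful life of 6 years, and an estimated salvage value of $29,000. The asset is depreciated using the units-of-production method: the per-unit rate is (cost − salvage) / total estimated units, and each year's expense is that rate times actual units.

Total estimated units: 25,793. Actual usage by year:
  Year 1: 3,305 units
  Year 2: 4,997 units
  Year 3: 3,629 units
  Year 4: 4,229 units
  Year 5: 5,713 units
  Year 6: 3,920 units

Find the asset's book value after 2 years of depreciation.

$431,293

Depreciable base = $622,239 − $29,000 = $593,239.
Rate = $593,239 / 25,793 units = $23 per unit.
Year 1: 3,305 × $23 = $76,015. Book value $546,224.
Year 2: 4,997 × $23 = $114,931. Book value $431,293.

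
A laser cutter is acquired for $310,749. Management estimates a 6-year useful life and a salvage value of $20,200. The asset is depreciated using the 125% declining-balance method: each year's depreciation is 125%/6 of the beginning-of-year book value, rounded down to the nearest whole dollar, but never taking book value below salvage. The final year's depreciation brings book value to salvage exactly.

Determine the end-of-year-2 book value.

Depreciable base = $310,749 − $20,200 = $290,549.
Year 1: ⌊$310,749 × 125%/6⌋ = $64,739. Book value $246,010.
Year 2: ⌊$246,010 × 125%/6⌋ = $51,252. Book value $194,758.

$194,758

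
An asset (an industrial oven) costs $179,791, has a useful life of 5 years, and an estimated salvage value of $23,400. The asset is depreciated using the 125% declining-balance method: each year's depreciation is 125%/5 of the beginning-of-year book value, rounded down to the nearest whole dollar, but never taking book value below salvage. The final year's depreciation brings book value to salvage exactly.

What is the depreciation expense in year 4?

$18,962

Depreciable base = $179,791 − $23,400 = $156,391.
Year 1: ⌊$179,791 × 125%/5⌋ = $44,947. Book value $134,844.
Year 2: ⌊$134,844 × 125%/5⌋ = $33,711. Book value $101,133.
Year 3: ⌊$101,133 × 125%/5⌋ = $25,283. Book value $75,850.
Year 4: ⌊$75,850 × 125%/5⌋ = $18,962. Book value $56,888.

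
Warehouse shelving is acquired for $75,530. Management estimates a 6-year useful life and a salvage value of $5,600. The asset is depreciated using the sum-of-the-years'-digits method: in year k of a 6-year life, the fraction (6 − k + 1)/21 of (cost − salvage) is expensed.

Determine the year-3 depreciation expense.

$13,320

Depreciable base = $75,530 − $5,600 = $69,930.
Sum of the years' digits = 6+5+4+3+2+1 = 21.
Year 1: $69,930 × 6/21 = $19,980. Book value $55,550.
Year 2: $69,930 × 5/21 = $16,650. Book value $38,900.
Year 3: $69,930 × 4/21 = $13,320. Book value $25,580.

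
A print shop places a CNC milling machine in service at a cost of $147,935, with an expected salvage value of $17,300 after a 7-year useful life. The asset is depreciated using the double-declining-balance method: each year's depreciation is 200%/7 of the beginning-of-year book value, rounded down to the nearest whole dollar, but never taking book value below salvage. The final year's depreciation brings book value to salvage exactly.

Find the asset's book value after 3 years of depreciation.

Depreciable base = $147,935 − $17,300 = $130,635.
Year 1: ⌊$147,935 × 200%/7⌋ = $42,267. Book value $105,668.
Year 2: ⌊$105,668 × 200%/7⌋ = $30,190. Book value $75,478.
Year 3: ⌊$75,478 × 200%/7⌋ = $21,565. Book value $53,913.

$53,913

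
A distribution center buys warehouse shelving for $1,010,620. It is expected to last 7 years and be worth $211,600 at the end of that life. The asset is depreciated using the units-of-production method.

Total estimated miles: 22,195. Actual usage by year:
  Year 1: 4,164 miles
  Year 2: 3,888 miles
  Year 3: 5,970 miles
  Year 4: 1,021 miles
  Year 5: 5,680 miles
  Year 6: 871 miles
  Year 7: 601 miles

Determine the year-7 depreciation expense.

Depreciable base = $1,010,620 − $211,600 = $799,020.
Rate = $799,020 / 22,195 miles = $36 per mile.
Year 1: 4,164 × $36 = $149,904. Book value $860,716.
Year 2: 3,888 × $36 = $139,968. Book value $720,748.
Year 3: 5,970 × $36 = $214,920. Book value $505,828.
Year 4: 1,021 × $36 = $36,756. Book value $469,072.
Year 5: 5,680 × $36 = $204,480. Book value $264,592.
Year 6: 871 × $36 = $31,356. Book value $233,236.
Year 7: 601 × $36 = $21,636. Book value $211,600.

$21,636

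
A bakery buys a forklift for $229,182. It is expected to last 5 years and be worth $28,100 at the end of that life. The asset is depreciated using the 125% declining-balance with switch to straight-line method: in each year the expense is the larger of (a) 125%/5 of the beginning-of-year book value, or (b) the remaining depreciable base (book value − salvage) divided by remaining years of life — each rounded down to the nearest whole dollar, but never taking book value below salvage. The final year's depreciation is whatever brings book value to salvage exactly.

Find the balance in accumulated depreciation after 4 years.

$167,476

Depreciable base = $229,182 − $28,100 = $201,082.
Year 1: DB = ⌊$229,182 × 125%/5⌋ = $57,295; SL = ⌊$201,082/5⌋ = $40,216 → take DB $57,295. Book value $171,887.
Year 2: DB = ⌊$171,887 × 125%/5⌋ = $42,971; SL = ⌊$143,787/4⌋ = $35,946 → take DB $42,971. Book value $128,916.
Year 3: DB = ⌊$128,916 × 125%/5⌋ = $32,229; SL = ⌊$100,816/3⌋ = $33,605 → take SL $33,605. Book value $95,311.
Year 4: DB = ⌊$95,311 × 125%/5⌋ = $23,827; SL = ⌊$67,211/2⌋ = $33,605 → take SL $33,605. Book value $61,706.
Accumulated through year 4 = $229,182 − $61,706 = $167,476.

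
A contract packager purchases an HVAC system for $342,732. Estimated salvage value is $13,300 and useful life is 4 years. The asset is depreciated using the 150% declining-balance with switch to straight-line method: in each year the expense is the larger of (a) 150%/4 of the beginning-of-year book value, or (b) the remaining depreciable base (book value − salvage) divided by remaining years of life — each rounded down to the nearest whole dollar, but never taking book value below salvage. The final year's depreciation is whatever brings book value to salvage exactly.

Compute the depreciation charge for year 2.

Depreciable base = $342,732 − $13,300 = $329,432.
Year 1: DB = ⌊$342,732 × 150%/4⌋ = $128,524; SL = ⌊$329,432/4⌋ = $82,358 → take DB $128,524. Book value $214,208.
Year 2: DB = ⌊$214,208 × 150%/4⌋ = $80,328; SL = ⌊$200,908/3⌋ = $66,969 → take DB $80,328. Book value $133,880.

$80,328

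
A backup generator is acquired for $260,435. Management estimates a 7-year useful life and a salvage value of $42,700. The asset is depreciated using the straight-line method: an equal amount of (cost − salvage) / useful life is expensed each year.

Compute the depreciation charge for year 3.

Depreciable base = $260,435 − $42,700 = $217,735.
Annual expense = $217,735 / 7 = $31,105.

$31,105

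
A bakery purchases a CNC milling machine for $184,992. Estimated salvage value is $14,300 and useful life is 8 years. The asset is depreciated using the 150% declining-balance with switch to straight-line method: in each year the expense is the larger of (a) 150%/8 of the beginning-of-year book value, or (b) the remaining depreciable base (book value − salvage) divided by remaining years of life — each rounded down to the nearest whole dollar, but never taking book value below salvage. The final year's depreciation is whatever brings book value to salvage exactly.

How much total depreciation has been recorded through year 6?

$137,530

Depreciable base = $184,992 − $14,300 = $170,692.
Year 1: DB = ⌊$184,992 × 150%/8⌋ = $34,686; SL = ⌊$170,692/8⌋ = $21,336 → take DB $34,686. Book value $150,306.
Year 2: DB = ⌊$150,306 × 150%/8⌋ = $28,182; SL = ⌊$136,006/7⌋ = $19,429 → take DB $28,182. Book value $122,124.
Year 3: DB = ⌊$122,124 × 150%/8⌋ = $22,898; SL = ⌊$107,824/6⌋ = $17,970 → take DB $22,898. Book value $99,226.
Year 4: DB = ⌊$99,226 × 150%/8⌋ = $18,604; SL = ⌊$84,926/5⌋ = $16,985 → take DB $18,604. Book value $80,622.
Year 5: DB = ⌊$80,622 × 150%/8⌋ = $15,116; SL = ⌊$66,322/4⌋ = $16,580 → take SL $16,580. Book value $64,042.
Year 6: DB = ⌊$64,042 × 150%/8⌋ = $12,007; SL = ⌊$49,742/3⌋ = $16,580 → take SL $16,580. Book value $47,462.
Accumulated through year 6 = $184,992 − $47,462 = $137,530.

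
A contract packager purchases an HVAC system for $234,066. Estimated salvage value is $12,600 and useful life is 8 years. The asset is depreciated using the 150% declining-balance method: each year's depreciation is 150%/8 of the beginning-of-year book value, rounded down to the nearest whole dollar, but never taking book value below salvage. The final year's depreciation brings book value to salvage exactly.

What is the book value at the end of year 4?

$102,009

Depreciable base = $234,066 − $12,600 = $221,466.
Year 1: ⌊$234,066 × 150%/8⌋ = $43,887. Book value $190,179.
Year 2: ⌊$190,179 × 150%/8⌋ = $35,658. Book value $154,521.
Year 3: ⌊$154,521 × 150%/8⌋ = $28,972. Book value $125,549.
Year 4: ⌊$125,549 × 150%/8⌋ = $23,540. Book value $102,009.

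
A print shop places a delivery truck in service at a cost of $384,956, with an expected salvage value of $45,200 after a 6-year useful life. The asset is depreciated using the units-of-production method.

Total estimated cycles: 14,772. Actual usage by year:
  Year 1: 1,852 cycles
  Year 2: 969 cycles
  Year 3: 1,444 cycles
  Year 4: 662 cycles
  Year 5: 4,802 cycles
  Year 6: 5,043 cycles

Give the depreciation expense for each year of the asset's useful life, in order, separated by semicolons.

Depreciable base = $384,956 − $45,200 = $339,756.
Rate = $339,756 / 14,772 cycles = $23 per cycle.
Year 1: 1,852 × $23 = $42,596. Book value $342,360.
Year 2: 969 × $23 = $22,287. Book value $320,073.
Year 3: 1,444 × $23 = $33,212. Book value $286,861.
Year 4: 662 × $23 = $15,226. Book value $271,635.
Year 5: 4,802 × $23 = $110,446. Book value $161,189.
Year 6: 5,043 × $23 = $115,989. Book value $45,200.

$42,596; $22,287; $33,212; $15,226; $110,446; $115,989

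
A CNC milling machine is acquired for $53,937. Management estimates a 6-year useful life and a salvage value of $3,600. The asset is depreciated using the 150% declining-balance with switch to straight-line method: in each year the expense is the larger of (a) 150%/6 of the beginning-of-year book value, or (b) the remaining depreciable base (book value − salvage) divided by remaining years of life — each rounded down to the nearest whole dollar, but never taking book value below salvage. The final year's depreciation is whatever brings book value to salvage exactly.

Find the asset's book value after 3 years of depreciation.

$22,755

Depreciable base = $53,937 − $3,600 = $50,337.
Year 1: DB = ⌊$53,937 × 150%/6⌋ = $13,484; SL = ⌊$50,337/6⌋ = $8,389 → take DB $13,484. Book value $40,453.
Year 2: DB = ⌊$40,453 × 150%/6⌋ = $10,113; SL = ⌊$36,853/5⌋ = $7,370 → take DB $10,113. Book value $30,340.
Year 3: DB = ⌊$30,340 × 150%/6⌋ = $7,585; SL = ⌊$26,740/4⌋ = $6,685 → take DB $7,585. Book value $22,755.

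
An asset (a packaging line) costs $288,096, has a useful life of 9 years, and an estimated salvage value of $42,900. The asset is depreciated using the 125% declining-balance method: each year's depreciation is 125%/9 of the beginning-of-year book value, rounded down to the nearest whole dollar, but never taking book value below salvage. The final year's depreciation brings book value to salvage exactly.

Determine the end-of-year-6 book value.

$117,463

Depreciable base = $288,096 − $42,900 = $245,196.
Year 1: ⌊$288,096 × 125%/9⌋ = $40,013. Book value $248,083.
Year 2: ⌊$248,083 × 125%/9⌋ = $34,455. Book value $213,628.
Year 3: ⌊$213,628 × 125%/9⌋ = $29,670. Book value $183,958.
Year 4: ⌊$183,958 × 125%/9⌋ = $25,549. Book value $158,409.
Year 5: ⌊$158,409 × 125%/9⌋ = $22,001. Book value $136,408.
Year 6: ⌊$136,408 × 125%/9⌋ = $18,945. Book value $117,463.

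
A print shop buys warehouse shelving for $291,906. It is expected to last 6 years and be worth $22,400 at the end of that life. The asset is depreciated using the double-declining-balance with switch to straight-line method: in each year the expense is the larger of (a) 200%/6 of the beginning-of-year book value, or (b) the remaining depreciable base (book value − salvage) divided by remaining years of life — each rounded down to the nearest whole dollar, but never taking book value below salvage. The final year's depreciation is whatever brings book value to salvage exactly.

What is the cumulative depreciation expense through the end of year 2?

Depreciable base = $291,906 − $22,400 = $269,506.
Year 1: DB = ⌊$291,906 × 200%/6⌋ = $97,302; SL = ⌊$269,506/6⌋ = $44,917 → take DB $97,302. Book value $194,604.
Year 2: DB = ⌊$194,604 × 200%/6⌋ = $64,868; SL = ⌊$172,204/5⌋ = $34,440 → take DB $64,868. Book value $129,736.
Accumulated through year 2 = $291,906 − $129,736 = $162,170.

$162,170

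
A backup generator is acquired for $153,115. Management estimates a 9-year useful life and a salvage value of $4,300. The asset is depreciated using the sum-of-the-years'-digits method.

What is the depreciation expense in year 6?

$13,228

Depreciable base = $153,115 − $4,300 = $148,815.
Sum of the years' digits = 9+8+7+6+5+4+3+2+1 = 45.
Year 1: $148,815 × 9/45 = $29,763. Book value $123,352.
Year 2: $148,815 × 8/45 = $26,456. Book value $96,896.
Year 3: $148,815 × 7/45 = $23,149. Book value $73,747.
Year 4: $148,815 × 6/45 = $19,842. Book value $53,905.
Year 5: $148,815 × 5/45 = $16,535. Book value $37,370.
Year 6: $148,815 × 4/45 = $13,228. Book value $24,142.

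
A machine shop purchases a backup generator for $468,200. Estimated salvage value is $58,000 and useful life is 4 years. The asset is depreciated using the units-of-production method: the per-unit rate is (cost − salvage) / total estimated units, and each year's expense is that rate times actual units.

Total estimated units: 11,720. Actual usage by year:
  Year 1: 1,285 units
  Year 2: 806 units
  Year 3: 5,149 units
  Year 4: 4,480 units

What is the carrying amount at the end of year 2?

$395,015

Depreciable base = $468,200 − $58,000 = $410,200.
Rate = $410,200 / 11,720 units = $35 per unit.
Year 1: 1,285 × $35 = $44,975. Book value $423,225.
Year 2: 806 × $35 = $28,210. Book value $395,015.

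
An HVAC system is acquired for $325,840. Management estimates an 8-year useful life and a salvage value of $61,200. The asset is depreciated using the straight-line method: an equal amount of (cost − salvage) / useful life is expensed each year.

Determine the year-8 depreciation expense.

$33,080

Depreciable base = $325,840 − $61,200 = $264,640.
Annual expense = $264,640 / 8 = $33,080.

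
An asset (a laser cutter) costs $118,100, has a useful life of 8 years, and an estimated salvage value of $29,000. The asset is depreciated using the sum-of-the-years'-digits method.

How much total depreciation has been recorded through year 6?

Depreciable base = $118,100 − $29,000 = $89,100.
Sum of the years' digits = 8+7+6+5+4+3+2+1 = 36.
Year 1: $89,100 × 8/36 = $19,800. Book value $98,300.
Year 2: $89,100 × 7/36 = $17,325. Book value $80,975.
Year 3: $89,100 × 6/36 = $14,850. Book value $66,125.
Year 4: $89,100 × 5/36 = $12,375. Book value $53,750.
Year 5: $89,100 × 4/36 = $9,900. Book value $43,850.
Year 6: $89,100 × 3/36 = $7,425. Book value $36,425.
Accumulated through year 6 = $118,100 − $36,425 = $81,675.

$81,675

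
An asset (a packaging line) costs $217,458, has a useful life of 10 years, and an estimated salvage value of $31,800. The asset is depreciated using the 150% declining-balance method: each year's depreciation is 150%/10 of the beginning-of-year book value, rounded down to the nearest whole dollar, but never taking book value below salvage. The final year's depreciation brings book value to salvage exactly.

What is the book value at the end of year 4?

$113,515

Depreciable base = $217,458 − $31,800 = $185,658.
Year 1: ⌊$217,458 × 150%/10⌋ = $32,618. Book value $184,840.
Year 2: ⌊$184,840 × 150%/10⌋ = $27,726. Book value $157,114.
Year 3: ⌊$157,114 × 150%/10⌋ = $23,567. Book value $133,547.
Year 4: ⌊$133,547 × 150%/10⌋ = $20,032. Book value $113,515.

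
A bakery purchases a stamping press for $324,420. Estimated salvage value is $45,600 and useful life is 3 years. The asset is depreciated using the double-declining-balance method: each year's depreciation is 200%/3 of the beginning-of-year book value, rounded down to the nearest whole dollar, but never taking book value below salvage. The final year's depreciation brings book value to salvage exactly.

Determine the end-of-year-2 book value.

$45,600

Depreciable base = $324,420 − $45,600 = $278,820.
Year 1: ⌊$324,420 × 200%/3⌋ = $216,280. Book value $108,140.
Year 2: ⌊$108,140 × 200%/3⌋ = $72,093, capped at $62,540. Book value $45,600.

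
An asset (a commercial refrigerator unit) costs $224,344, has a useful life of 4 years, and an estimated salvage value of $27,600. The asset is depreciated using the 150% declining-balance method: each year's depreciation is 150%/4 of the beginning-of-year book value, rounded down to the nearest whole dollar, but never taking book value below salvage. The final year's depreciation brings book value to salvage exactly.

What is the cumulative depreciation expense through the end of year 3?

Depreciable base = $224,344 − $27,600 = $196,744.
Year 1: ⌊$224,344 × 150%/4⌋ = $84,129. Book value $140,215.
Year 2: ⌊$140,215 × 150%/4⌋ = $52,580. Book value $87,635.
Year 3: ⌊$87,635 × 150%/4⌋ = $32,863. Book value $54,772.
Accumulated through year 3 = $224,344 − $54,772 = $169,572.

$169,572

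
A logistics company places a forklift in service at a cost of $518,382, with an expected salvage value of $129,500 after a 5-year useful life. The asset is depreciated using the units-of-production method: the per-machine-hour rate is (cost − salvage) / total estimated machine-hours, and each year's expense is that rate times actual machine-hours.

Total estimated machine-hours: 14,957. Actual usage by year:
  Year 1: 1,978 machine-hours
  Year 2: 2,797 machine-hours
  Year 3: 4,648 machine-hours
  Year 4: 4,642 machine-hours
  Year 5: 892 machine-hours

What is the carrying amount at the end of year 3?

Depreciable base = $518,382 − $129,500 = $388,882.
Rate = $388,882 / 14,957 machine-hours = $26 per machine-hour.
Year 1: 1,978 × $26 = $51,428. Book value $466,954.
Year 2: 2,797 × $26 = $72,722. Book value $394,232.
Year 3: 4,648 × $26 = $120,848. Book value $273,384.

$273,384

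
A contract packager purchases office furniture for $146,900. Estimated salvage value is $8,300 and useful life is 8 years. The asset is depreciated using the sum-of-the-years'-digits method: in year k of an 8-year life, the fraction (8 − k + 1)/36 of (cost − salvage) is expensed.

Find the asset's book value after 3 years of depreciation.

$66,050

Depreciable base = $146,900 − $8,300 = $138,600.
Sum of the years' digits = 8+7+6+5+4+3+2+1 = 36.
Year 1: $138,600 × 8/36 = $30,800. Book value $116,100.
Year 2: $138,600 × 7/36 = $26,950. Book value $89,150.
Year 3: $138,600 × 6/36 = $23,100. Book value $66,050.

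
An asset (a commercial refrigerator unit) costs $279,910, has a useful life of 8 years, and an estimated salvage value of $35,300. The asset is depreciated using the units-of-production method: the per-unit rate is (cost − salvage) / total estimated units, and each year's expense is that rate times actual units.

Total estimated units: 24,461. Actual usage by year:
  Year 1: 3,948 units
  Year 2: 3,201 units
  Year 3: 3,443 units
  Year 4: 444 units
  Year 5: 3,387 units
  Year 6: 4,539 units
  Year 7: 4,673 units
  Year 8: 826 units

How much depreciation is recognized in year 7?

Depreciable base = $279,910 − $35,300 = $244,610.
Rate = $244,610 / 24,461 units = $10 per unit.
Year 1: 3,948 × $10 = $39,480. Book value $240,430.
Year 2: 3,201 × $10 = $32,010. Book value $208,420.
Year 3: 3,443 × $10 = $34,430. Book value $173,990.
Year 4: 444 × $10 = $4,440. Book value $169,550.
Year 5: 3,387 × $10 = $33,870. Book value $135,680.
Year 6: 4,539 × $10 = $45,390. Book value $90,290.
Year 7: 4,673 × $10 = $46,730. Book value $43,560.

$46,730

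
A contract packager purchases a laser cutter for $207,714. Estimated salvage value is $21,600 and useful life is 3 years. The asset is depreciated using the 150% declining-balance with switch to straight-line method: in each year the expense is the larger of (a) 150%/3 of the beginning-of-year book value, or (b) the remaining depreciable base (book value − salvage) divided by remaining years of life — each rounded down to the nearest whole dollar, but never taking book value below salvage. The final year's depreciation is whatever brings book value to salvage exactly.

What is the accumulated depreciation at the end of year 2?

Depreciable base = $207,714 − $21,600 = $186,114.
Year 1: DB = ⌊$207,714 × 150%/3⌋ = $103,857; SL = ⌊$186,114/3⌋ = $62,038 → take DB $103,857. Book value $103,857.
Year 2: DB = ⌊$103,857 × 150%/3⌋ = $51,928; SL = ⌊$82,257/2⌋ = $41,128 → take DB $51,928. Book value $51,929.
Accumulated through year 2 = $207,714 − $51,929 = $155,785.

$155,785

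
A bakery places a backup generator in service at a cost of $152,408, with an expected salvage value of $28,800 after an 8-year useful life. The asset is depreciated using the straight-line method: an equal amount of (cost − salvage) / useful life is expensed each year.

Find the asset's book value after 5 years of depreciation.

Depreciable base = $152,408 − $28,800 = $123,608.
Annual expense = $123,608 / 8 = $15,451.
End of year 1: book value $136,957.
End of year 2: book value $121,506.
End of year 3: book value $106,055.
End of year 4: book value $90,604.
End of year 5: book value $75,153.

$75,153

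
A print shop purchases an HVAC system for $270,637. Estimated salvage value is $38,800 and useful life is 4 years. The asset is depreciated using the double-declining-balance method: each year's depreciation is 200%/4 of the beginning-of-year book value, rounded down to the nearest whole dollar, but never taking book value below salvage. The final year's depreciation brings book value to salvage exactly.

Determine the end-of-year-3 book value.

$38,800

Depreciable base = $270,637 − $38,800 = $231,837.
Year 1: ⌊$270,637 × 200%/4⌋ = $135,318. Book value $135,319.
Year 2: ⌊$135,319 × 200%/4⌋ = $67,659. Book value $67,660.
Year 3: ⌊$67,660 × 200%/4⌋ = $33,830, capped at $28,860. Book value $38,800.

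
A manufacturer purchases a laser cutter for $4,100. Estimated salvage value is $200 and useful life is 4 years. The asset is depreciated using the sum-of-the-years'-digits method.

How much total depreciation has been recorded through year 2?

$2,730

Depreciable base = $4,100 − $200 = $3,900.
Sum of the years' digits = 4+3+2+1 = 10.
Year 1: $3,900 × 4/10 = $1,560. Book value $2,540.
Year 2: $3,900 × 3/10 = $1,170. Book value $1,370.
Accumulated through year 2 = $4,100 − $1,370 = $2,730.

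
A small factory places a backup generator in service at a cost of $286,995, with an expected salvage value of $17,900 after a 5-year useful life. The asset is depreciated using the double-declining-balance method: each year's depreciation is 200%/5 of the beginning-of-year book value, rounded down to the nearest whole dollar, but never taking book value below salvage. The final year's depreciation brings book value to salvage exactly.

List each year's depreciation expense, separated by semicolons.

$114,798; $68,878; $41,327; $24,796; $19,296

Depreciable base = $286,995 − $17,900 = $269,095.
Year 1: ⌊$286,995 × 200%/5⌋ = $114,798. Book value $172,197.
Year 2: ⌊$172,197 × 200%/5⌋ = $68,878. Book value $103,319.
Year 3: ⌊$103,319 × 200%/5⌋ = $41,327. Book value $61,992.
Year 4: ⌊$61,992 × 200%/5⌋ = $24,796. Book value $37,196.
Year 5 (final): $37,196 − $17,900 = $19,296. Book value $17,900.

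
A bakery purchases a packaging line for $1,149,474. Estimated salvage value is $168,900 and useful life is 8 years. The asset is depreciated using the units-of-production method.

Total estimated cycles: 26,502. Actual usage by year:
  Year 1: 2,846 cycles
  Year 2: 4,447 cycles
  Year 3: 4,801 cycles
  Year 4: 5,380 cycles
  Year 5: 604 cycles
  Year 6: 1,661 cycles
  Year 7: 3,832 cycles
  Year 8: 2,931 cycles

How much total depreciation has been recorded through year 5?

Depreciable base = $1,149,474 − $168,900 = $980,574.
Rate = $980,574 / 26,502 cycles = $37 per cycle.
Year 1: 2,846 × $37 = $105,302. Book value $1,044,172.
Year 2: 4,447 × $37 = $164,539. Book value $879,633.
Year 3: 4,801 × $37 = $177,637. Book value $701,996.
Year 4: 5,380 × $37 = $199,060. Book value $502,936.
Year 5: 604 × $37 = $22,348. Book value $480,588.
Accumulated through year 5 = $1,149,474 − $480,588 = $668,886.

$668,886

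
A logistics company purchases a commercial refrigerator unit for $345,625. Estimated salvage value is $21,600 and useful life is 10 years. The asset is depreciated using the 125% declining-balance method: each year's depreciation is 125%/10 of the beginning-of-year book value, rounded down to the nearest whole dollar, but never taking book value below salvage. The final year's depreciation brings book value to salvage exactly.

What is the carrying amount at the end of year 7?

$135,728

Depreciable base = $345,625 − $21,600 = $324,025.
Year 1: ⌊$345,625 × 125%/10⌋ = $43,203. Book value $302,422.
Year 2: ⌊$302,422 × 125%/10⌋ = $37,802. Book value $264,620.
Year 3: ⌊$264,620 × 125%/10⌋ = $33,077. Book value $231,543.
Year 4: ⌊$231,543 × 125%/10⌋ = $28,942. Book value $202,601.
Year 5: ⌊$202,601 × 125%/10⌋ = $25,325. Book value $177,276.
Year 6: ⌊$177,276 × 125%/10⌋ = $22,159. Book value $155,117.
Year 7: ⌊$155,117 × 125%/10⌋ = $19,389. Book value $135,728.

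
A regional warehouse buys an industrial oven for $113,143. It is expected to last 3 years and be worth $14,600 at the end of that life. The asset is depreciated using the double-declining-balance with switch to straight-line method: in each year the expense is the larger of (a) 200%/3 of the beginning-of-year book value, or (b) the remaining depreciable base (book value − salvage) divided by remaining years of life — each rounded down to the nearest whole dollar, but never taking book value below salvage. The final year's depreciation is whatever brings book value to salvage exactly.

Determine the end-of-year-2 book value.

Depreciable base = $113,143 − $14,600 = $98,543.
Year 1: DB = ⌊$113,143 × 200%/3⌋ = $75,428; SL = ⌊$98,543/3⌋ = $32,847 → take DB $75,428. Book value $37,715.
Year 2: DB = ⌊$37,715 × 200%/3⌋ = $25,143; SL = ⌊$23,115/2⌋ = $11,557 → take DB $25,143, capped at $23,115. Book value $14,600.

$14,600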